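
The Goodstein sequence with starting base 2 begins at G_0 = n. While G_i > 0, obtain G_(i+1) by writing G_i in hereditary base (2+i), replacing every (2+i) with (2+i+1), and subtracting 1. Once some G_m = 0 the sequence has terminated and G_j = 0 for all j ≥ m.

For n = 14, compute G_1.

(0) 14|_2 = 2^(2 + 1) + 2^2 + 2 ↦ 3^(3 + 1) + 3^3 + 3|_3 = 111 ⇒ 110
(1) 110|_3 = 3^(3 + 1) + 3^3 + 2 ↦ 4^(4 + 1) + 4^4 + 2|_4 = 1282 ⇒ 1281

110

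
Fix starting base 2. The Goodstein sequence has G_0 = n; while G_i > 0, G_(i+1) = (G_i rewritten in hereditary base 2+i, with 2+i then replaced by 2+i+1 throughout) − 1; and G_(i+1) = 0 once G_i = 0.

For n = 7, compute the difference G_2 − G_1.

step 0: 7 = 2^2 + 2 + 1; sub 3 for 2: 3^3 + 3 + 1; = 31; G_1 = 31−1 = 30
step 1: 30 = 3^3 + 3; sub 4 for 3: 4^4 + 4; = 260; G_2 = 260−1 = 259

229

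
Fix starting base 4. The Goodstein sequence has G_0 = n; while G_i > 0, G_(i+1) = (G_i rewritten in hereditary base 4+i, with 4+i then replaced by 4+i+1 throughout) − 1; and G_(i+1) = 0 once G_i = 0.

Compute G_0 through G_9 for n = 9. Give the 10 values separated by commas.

[0] 9 ≡ 2·4 + 1 (base 4). Lift 5: 11. −1: 10.
[1] 10 ≡ 2·5 (base 5). Lift 6: 12. −1: 11.
[2] 11 ≡ 6 + 5 (base 6). Lift 7: 12. −1: 11.
[3] 11 ≡ 7 + 4 (base 7). Lift 8: 12. −1: 11.
[4] 11 ≡ 8 + 3 (base 8). Lift 9: 12. −1: 11.
[5] 11 ≡ 9 + 2 (base 9). Lift 10: 12. −1: 11.
[6] 11 ≡ 10 + 1 (base 10). Lift 11: 12. −1: 11.
[7] 11 ≡ 11 (base 11). Lift 12: 12. −1: 11.
[8] 11 ≡ 11 (base 12). Lift 13: 11. −1: 10.

9, 10, 11, 11, 11, 11, 11, 11, 11, 10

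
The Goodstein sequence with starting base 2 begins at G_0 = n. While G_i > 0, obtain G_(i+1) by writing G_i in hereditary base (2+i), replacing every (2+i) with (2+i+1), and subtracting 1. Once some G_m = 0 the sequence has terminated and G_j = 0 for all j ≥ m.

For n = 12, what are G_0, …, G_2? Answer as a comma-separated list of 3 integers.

base 2: 12 = 2^(2 + 1) + 2^2; at 3: 3^(3 + 1) + 3^3 = 108; next = 107
base 3: 107 = 3^(3 + 1) + 2·3^2 + 2·3 + 2; at 4: 4^(4 + 1) + 2·4^2 + 2·4 + 2 = 1066; next = 1065

12, 107, 1065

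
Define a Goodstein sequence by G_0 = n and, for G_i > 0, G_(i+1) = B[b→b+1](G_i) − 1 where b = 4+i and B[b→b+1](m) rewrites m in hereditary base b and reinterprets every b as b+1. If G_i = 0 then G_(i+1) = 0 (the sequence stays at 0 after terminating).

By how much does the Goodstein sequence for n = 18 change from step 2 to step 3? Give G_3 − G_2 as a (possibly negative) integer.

12

(0) 18|_4 = 4^2 + 2 ↦ 5^2 + 2|_5 = 27 ⇒ 26
(1) 26|_5 = 5^2 + 1 ↦ 6^2 + 1|_6 = 37 ⇒ 36
(2) 36|_6 = 6^2 ↦ 7^2|_7 = 49 ⇒ 48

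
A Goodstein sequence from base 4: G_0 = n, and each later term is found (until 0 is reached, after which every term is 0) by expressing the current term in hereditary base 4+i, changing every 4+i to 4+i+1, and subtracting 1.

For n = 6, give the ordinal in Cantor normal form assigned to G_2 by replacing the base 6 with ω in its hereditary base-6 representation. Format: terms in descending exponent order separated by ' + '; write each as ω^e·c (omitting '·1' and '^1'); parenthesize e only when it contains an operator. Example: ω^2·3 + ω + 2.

[0] 6 ≡ 4 + 2 (base 4). Lift 5: 7. −1: 6.
[1] 6 ≡ 5 + 1 (base 5). Lift 6: 7. −1: 6.
[2] 6 ≡ 6 (base 6). Lift 7: 7. −1: 6.

ω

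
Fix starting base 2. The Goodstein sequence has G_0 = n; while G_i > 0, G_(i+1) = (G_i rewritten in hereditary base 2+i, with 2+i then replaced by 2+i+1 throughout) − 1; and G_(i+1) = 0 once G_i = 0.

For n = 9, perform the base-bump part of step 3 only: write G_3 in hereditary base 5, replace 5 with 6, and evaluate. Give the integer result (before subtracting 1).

step 0: 9 = 2^(2 + 1) + 1; sub 3 for 2: 3^(3 + 1) + 1; = 82; G_1 = 82−1 = 81
step 1: 81 = 3^(3 + 1); sub 4 for 3: 4^(4 + 1); = 1024; G_2 = 1024−1 = 1023
step 2: 1023 = 3·4^4 + 3·4^3 + 3·4^2 + 3·4 + 3; sub 5 for 4: 3·5^5 + 3·5^3 + 3·5^2 + 3·5 + 3; = 9843; G_3 = 9843−1 = 9842

140744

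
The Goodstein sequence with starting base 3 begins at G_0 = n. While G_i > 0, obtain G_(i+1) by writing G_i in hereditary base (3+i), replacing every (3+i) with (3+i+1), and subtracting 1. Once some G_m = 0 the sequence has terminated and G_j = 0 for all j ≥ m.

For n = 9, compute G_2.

step 0: 9 = 3^2; sub 4 for 3: 4^2; = 16; G_1 = 16−1 = 15
step 1: 15 = 3·4 + 3; sub 5 for 4: 3·5 + 3; = 18; G_2 = 18−1 = 17

17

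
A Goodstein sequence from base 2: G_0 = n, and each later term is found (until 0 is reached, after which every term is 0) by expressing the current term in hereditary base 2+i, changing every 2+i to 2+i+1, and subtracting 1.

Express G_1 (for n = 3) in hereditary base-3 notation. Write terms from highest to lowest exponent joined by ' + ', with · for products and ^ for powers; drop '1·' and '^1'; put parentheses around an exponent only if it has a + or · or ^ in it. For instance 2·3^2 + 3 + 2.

base 2: 3 = 2 + 1; at 3: 3 + 1 = 4; next = 3
base 3: 3 = 3; at 4: 4 = 4; next = 3

3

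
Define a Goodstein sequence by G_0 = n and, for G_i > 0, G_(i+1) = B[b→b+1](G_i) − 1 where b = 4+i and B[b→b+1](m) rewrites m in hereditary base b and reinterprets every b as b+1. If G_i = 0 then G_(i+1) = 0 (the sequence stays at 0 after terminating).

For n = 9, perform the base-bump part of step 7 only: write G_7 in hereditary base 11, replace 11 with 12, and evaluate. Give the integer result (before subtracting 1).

i=0: 9 = 2·4 + 1 (b=4); 4→5: 2·5 + 1 = 11; 11−1 = 10
i=1: 10 = 2·5 (b=5); 5→6: 2·6 = 12; 12−1 = 11
i=2: 11 = 6 + 5 (b=6); 6→7: 7 + 5 = 12; 12−1 = 11
i=3: 11 = 7 + 4 (b=7); 7→8: 8 + 4 = 12; 12−1 = 11
i=4: 11 = 8 + 3 (b=8); 8→9: 9 + 3 = 12; 12−1 = 11
i=5: 11 = 9 + 2 (b=9); 9→10: 10 + 2 = 12; 12−1 = 11
i=6: 11 = 10 + 1 (b=10); 10→11: 11 + 1 = 12; 12−1 = 11
i=7: 11 = 11 (b=11); 11→12: 12 = 12; 12−1 = 11

12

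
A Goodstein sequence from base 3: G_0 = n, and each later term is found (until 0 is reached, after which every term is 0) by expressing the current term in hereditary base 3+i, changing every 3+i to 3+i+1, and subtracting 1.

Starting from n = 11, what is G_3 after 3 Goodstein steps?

base 3: 11 = 3^2 + 2; at 4: 4^2 + 2 = 18; next = 17
base 4: 17 = 4^2 + 1; at 5: 5^2 + 1 = 26; next = 25
base 5: 25 = 5^2; at 6: 6^2 = 36; next = 35
base 6: 35 = 5·6 + 5; at 7: 5·7 + 5 = 40; next = 39

35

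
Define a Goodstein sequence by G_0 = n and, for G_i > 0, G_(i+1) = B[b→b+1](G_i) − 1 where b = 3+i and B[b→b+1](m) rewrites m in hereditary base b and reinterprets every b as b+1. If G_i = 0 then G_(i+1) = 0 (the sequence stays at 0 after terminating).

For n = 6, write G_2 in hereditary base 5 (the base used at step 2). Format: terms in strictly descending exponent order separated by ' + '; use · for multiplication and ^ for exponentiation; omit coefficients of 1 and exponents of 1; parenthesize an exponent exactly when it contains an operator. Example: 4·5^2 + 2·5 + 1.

5 + 2

G_0 = 6. HB_3(6) = 2·3. Bump = 8. G_1 = 7.
G_1 = 7. HB_4(7) = 4 + 3. Bump = 8. G_2 = 7.
G_2 = 7. HB_5(7) = 5 + 2. Bump = 8. G_3 = 7.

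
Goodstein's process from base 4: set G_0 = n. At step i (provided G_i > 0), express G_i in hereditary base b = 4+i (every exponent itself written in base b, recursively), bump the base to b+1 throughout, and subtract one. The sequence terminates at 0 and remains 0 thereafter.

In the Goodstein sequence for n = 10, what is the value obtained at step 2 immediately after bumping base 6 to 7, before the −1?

14

(0) 10|_4 = 2·4 + 2 ↦ 2·5 + 2|_5 = 12 ⇒ 11
(1) 11|_5 = 2·5 + 1 ↦ 2·6 + 1|_6 = 13 ⇒ 12
(2) 12|_6 = 2·6 ↦ 2·7|_7 = 14 ⇒ 13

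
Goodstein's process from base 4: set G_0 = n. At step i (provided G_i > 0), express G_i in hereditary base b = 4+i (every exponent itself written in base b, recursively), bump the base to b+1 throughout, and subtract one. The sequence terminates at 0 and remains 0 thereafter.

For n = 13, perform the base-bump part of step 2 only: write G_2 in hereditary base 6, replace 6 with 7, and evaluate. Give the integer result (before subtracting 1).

13 —HB4→ 3·4 + 1 —bump→ 3·5 + 1 = 16 —(−1)→ 15
15 —HB5→ 3·5 —bump→ 3·6 = 18 —(−1)→ 17
17 —HB6→ 2·6 + 5 —bump→ 2·7 + 5 = 19 —(−1)→ 18

19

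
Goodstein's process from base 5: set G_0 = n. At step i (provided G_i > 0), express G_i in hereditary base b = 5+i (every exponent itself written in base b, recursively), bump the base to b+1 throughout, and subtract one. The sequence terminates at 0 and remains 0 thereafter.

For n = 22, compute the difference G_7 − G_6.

i=0: 22 = 4·5 + 2 (b=5); 5→6: 4·6 + 2 = 26; 26−1 = 25
i=1: 25 = 4·6 + 1 (b=6); 6→7: 4·7 + 1 = 29; 29−1 = 28
i=2: 28 = 4·7 (b=7); 7→8: 4·8 = 32; 32−1 = 31
i=3: 31 = 3·8 + 7 (b=8); 8→9: 3·9 + 7 = 34; 34−1 = 33
i=4: 33 = 3·9 + 6 (b=9); 9→10: 3·10 + 6 = 36; 36−1 = 35
i=5: 35 = 3·10 + 5 (b=10); 10→11: 3·11 + 5 = 38; 38−1 = 37
i=6: 37 = 3·11 + 4 (b=11); 11→12: 3·12 + 4 = 40; 40−1 = 39

2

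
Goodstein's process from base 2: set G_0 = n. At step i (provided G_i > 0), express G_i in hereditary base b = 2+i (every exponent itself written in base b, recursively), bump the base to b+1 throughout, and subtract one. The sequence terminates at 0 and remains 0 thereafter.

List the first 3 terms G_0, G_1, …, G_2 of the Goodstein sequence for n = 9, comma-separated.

9, 81, 1023

G_0 = 9. HB_2(9) = 2^(2 + 1) + 1. Bump = 82. G_1 = 81.
G_1 = 81. HB_3(81) = 3^(3 + 1). Bump = 1024. G_2 = 1023.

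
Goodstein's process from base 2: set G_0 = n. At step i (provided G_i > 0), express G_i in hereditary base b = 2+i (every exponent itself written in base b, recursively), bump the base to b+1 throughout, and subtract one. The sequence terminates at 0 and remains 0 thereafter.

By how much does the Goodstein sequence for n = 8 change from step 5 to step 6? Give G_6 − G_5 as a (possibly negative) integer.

G_0=8  [base 2] 2^(2 + 1)  →[2↦3]→  3^(3 + 1) = 81  −1 ⇒ G_1=80
G_1=80  [base 3] 2·3^3 + 2·3^2 + 2·3 + 2  →[3↦4]→  2·4^4 + 2·4^2 + 2·4 + 2 = 554  −1 ⇒ G_2=553
G_2=553  [base 4] 2·4^4 + 2·4^2 + 2·4 + 1  →[4↦5]→  2·5^5 + 2·5^2 + 2·5 + 1 = 6311  −1 ⇒ G_3=6310
G_3=6310  [base 5] 2·5^5 + 2·5^2 + 2·5  →[5↦6]→  2·6^6 + 2·6^2 + 2·6 = 93396  −1 ⇒ G_4=93395
G_4=93395  [base 6] 2·6^6 + 2·6^2 + 6 + 5  →[6↦7]→  2·7^7 + 2·7^2 + 7 + 5 = 1647196  −1 ⇒ G_5=1647195
G_5=1647195  [base 7] 2·7^7 + 2·7^2 + 7 + 4  →[7↦8]→  2·8^8 + 2·8^2 + 8 + 4 = 33554572  −1 ⇒ G_6=33554571

31907376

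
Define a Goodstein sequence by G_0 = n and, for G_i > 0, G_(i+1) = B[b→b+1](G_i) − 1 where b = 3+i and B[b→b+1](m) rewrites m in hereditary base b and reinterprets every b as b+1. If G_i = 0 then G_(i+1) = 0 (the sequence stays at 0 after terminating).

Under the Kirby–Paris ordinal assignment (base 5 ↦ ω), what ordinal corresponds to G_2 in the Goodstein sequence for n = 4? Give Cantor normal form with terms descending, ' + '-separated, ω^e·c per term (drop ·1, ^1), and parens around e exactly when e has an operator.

[0] 4 ≡ 3 + 1 (base 3). Lift 4: 5. −1: 4.
[1] 4 ≡ 4 (base 4). Lift 5: 5. −1: 4.
[2] 4 ≡ 4 (base 5). Lift 6: 4. −1: 3.

4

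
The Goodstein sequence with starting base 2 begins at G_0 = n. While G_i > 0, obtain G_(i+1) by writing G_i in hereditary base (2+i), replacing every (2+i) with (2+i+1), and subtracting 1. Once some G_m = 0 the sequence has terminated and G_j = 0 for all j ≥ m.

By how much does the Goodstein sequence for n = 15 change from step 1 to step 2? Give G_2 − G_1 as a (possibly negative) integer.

G_0=15  [base 2] 2^(2 + 1) + 2^2 + 2 + 1  →[2↦3]→  3^(3 + 1) + 3^3 + 3 + 1 = 112  −1 ⇒ G_1=111
G_1=111  [base 3] 3^(3 + 1) + 3^3 + 3  →[3↦4]→  4^(4 + 1) + 4^4 + 4 = 1284  −1 ⇒ G_2=1283

1172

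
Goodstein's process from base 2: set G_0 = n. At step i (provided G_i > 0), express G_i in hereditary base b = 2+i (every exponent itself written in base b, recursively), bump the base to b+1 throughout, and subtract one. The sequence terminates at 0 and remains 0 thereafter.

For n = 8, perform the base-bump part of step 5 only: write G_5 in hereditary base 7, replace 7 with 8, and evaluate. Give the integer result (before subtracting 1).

i=0: 8 = 2^(2 + 1) (b=2); 2→3: 3^(3 + 1) = 81; 81−1 = 80
i=1: 80 = 2·3^3 + 2·3^2 + 2·3 + 2 (b=3); 3→4: 2·4^4 + 2·4^2 + 2·4 + 2 = 554; 554−1 = 553
i=2: 553 = 2·4^4 + 2·4^2 + 2·4 + 1 (b=4); 4→5: 2·5^5 + 2·5^2 + 2·5 + 1 = 6311; 6311−1 = 6310
i=3: 6310 = 2·5^5 + 2·5^2 + 2·5 (b=5); 5→6: 2·6^6 + 2·6^2 + 2·6 = 93396; 93396−1 = 93395
i=4: 93395 = 2·6^6 + 2·6^2 + 6 + 5 (b=6); 6→7: 2·7^7 + 2·7^2 + 7 + 5 = 1647196; 1647196−1 = 1647195
i=5: 1647195 = 2·7^7 + 2·7^2 + 7 + 4 (b=7); 7→8: 2·8^8 + 2·8^2 + 8 + 4 = 33554572; 33554572−1 = 33554571

33554572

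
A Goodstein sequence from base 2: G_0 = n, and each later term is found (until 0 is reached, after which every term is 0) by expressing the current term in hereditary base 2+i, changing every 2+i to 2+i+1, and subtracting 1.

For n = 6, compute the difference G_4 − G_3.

i=0: 6 = 2^2 + 2 (b=2); 2→3: 3^3 + 3 = 30; 30−1 = 29
i=1: 29 = 3^3 + 2 (b=3); 3→4: 4^4 + 2 = 258; 258−1 = 257
i=2: 257 = 4^4 + 1 (b=4); 4→5: 5^5 + 1 = 3126; 3126−1 = 3125
i=3: 3125 = 5^5 (b=5); 5→6: 6^6 = 46656; 46656−1 = 46655

43530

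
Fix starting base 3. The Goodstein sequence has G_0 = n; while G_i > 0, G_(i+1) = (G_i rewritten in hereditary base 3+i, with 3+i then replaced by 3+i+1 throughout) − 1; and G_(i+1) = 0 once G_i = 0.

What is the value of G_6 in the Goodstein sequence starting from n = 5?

[0] 5 ≡ 3 + 2 (base 3). Lift 4: 6. −1: 5.
[1] 5 ≡ 4 + 1 (base 4). Lift 5: 6. −1: 5.
[2] 5 ≡ 5 (base 5). Lift 6: 6. −1: 5.
[3] 5 ≡ 5 (base 6). Lift 7: 5. −1: 4.
[4] 4 ≡ 4 (base 7). Lift 8: 4. −1: 3.
[5] 3 ≡ 3 (base 8). Lift 9: 3. −1: 2.

2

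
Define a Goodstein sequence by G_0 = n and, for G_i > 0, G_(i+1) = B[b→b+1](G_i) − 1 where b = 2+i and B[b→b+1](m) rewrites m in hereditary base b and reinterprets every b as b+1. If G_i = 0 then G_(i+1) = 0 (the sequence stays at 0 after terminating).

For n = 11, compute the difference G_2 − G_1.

943

G_0=11  [base 2] 2^(2 + 1) + 2 + 1  →[2↦3]→  3^(3 + 1) + 3 + 1 = 85  −1 ⇒ G_1=84
G_1=84  [base 3] 3^(3 + 1) + 3  →[3↦4]→  4^(4 + 1) + 4 = 1028  −1 ⇒ G_2=1027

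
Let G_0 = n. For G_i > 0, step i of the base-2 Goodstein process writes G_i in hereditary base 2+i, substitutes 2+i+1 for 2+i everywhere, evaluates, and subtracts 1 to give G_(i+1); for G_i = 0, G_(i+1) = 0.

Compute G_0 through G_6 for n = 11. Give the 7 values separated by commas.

11, 84, 1027, 15627, 279937, 5764801, 134217727

11 —HB2→ 2^(2 + 1) + 2 + 1 —bump→ 3^(3 + 1) + 3 + 1 = 85 —(−1)→ 84
84 —HB3→ 3^(3 + 1) + 3 —bump→ 4^(4 + 1) + 4 = 1028 —(−1)→ 1027
1027 —HB4→ 4^(4 + 1) + 3 —bump→ 5^(5 + 1) + 3 = 15628 —(−1)→ 15627
15627 —HB5→ 5^(5 + 1) + 2 —bump→ 6^(6 + 1) + 2 = 279938 —(−1)→ 279937
279937 —HB6→ 6^(6 + 1) + 1 —bump→ 7^(7 + 1) + 1 = 5764802 —(−1)→ 5764801
5764801 —HB7→ 7^(7 + 1) —bump→ 8^(8 + 1) = 134217728 —(−1)→ 134217727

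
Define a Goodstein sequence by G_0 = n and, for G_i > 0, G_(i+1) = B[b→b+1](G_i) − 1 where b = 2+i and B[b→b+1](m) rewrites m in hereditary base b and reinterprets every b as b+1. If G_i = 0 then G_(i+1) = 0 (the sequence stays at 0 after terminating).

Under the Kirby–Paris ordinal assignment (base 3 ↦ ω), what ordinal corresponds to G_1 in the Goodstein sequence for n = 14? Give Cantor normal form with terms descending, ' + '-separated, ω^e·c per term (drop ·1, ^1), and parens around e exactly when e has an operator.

ω^(ω + 1) + ω^ω + 2

base 2: 14 = 2^(2 + 1) + 2^2 + 2; at 3: 3^(3 + 1) + 3^3 + 3 = 111; next = 110
base 3: 110 = 3^(3 + 1) + 3^3 + 2; at 4: 4^(4 + 1) + 4^4 + 2 = 1282; next = 1281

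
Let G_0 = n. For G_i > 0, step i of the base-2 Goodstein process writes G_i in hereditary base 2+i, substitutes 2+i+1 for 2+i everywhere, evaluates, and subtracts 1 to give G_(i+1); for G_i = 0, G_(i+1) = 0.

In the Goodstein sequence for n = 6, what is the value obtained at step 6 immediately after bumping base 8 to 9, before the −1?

step 0: 6 = 2^2 + 2; sub 3 for 2: 3^3 + 3; = 30; G_1 = 30−1 = 29
step 1: 29 = 3^3 + 2; sub 4 for 3: 4^4 + 2; = 258; G_2 = 258−1 = 257
step 2: 257 = 4^4 + 1; sub 5 for 4: 5^5 + 1; = 3126; G_3 = 3126−1 = 3125
step 3: 3125 = 5^5; sub 6 for 5: 6^6; = 46656; G_4 = 46656−1 = 46655
step 4: 46655 = 5·6^5 + 5·6^4 + 5·6^3 + 5·6^2 + 5·6 + 5; sub 7 for 6: 5·7^5 + 5·7^4 + 5·7^3 + 5·7^2 + 5·7 + 5; = 98040; G_5 = 98040−1 = 98039
step 5: 98039 = 5·7^5 + 5·7^4 + 5·7^3 + 5·7^2 + 5·7 + 4; sub 8 for 7: 5·8^5 + 5·8^4 + 5·8^3 + 5·8^2 + 5·8 + 4; = 187244; G_6 = 187244−1 = 187243
step 6: 187243 = 5·8^5 + 5·8^4 + 5·8^3 + 5·8^2 + 5·8 + 3; sub 9 for 8: 5·9^5 + 5·9^4 + 5·9^3 + 5·9^2 + 5·9 + 3; = 332148; G_7 = 332148−1 = 332147

332148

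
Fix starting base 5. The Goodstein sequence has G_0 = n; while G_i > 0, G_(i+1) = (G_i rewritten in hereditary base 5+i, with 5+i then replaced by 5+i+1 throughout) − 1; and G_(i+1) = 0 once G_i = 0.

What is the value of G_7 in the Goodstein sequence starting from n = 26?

73

G_0=26  [base 5] 5^2 + 1  →[5↦6]→  6^2 + 1 = 37  −1 ⇒ G_1=36
G_1=36  [base 6] 6^2  →[6↦7]→  7^2 = 49  −1 ⇒ G_2=48
G_2=48  [base 7] 6·7 + 6  →[7↦8]→  6·8 + 6 = 54  −1 ⇒ G_3=53
G_3=53  [base 8] 6·8 + 5  →[8↦9]→  6·9 + 5 = 59  −1 ⇒ G_4=58
G_4=58  [base 9] 6·9 + 4  →[9↦10]→  6·10 + 4 = 64  −1 ⇒ G_5=63
G_5=63  [base 10] 6·10 + 3  →[10↦11]→  6·11 + 3 = 69  −1 ⇒ G_6=68
G_6=68  [base 11] 6·11 + 2  →[11↦12]→  6·12 + 2 = 74  −1 ⇒ G_7=73
G_7=73  [base 12] 6·12 + 1  →[12↦13]→  6·13 + 1 = 79  −1 ⇒ G_8=78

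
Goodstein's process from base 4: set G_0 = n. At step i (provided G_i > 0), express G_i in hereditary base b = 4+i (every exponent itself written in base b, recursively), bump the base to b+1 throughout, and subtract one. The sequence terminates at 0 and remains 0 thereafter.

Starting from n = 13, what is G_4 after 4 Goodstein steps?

19

base 4: 13 = 3·4 + 1; at 5: 3·5 + 1 = 16; next = 15
base 5: 15 = 3·5; at 6: 3·6 = 18; next = 17
base 6: 17 = 2·6 + 5; at 7: 2·7 + 5 = 19; next = 18
base 7: 18 = 2·7 + 4; at 8: 2·8 + 4 = 20; next = 19
base 8: 19 = 2·8 + 3; at 9: 2·9 + 3 = 21; next = 20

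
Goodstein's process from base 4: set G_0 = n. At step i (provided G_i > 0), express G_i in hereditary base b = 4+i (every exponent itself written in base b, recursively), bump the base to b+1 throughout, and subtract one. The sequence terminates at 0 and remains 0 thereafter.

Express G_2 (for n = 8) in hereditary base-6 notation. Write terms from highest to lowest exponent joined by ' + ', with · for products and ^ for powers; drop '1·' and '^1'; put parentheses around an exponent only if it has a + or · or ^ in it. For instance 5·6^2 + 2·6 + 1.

i=0: 8 = 2·4 (b=4); 4→5: 2·5 = 10; 10−1 = 9
i=1: 9 = 5 + 4 (b=5); 5→6: 6 + 4 = 10; 10−1 = 9
i=2: 9 = 6 + 3 (b=6); 6→7: 7 + 3 = 10; 10−1 = 9

6 + 3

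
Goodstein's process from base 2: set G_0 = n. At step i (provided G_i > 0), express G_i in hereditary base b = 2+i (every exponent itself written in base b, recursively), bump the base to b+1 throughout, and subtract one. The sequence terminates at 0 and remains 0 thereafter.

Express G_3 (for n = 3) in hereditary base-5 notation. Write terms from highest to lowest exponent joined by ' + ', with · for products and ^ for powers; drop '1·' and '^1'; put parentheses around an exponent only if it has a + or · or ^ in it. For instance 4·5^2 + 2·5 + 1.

2

G_0=3  [base 2] 2 + 1  →[2↦3]→  3 + 1 = 4  −1 ⇒ G_1=3
G_1=3  [base 3] 3  →[3↦4]→  4 = 4  −1 ⇒ G_2=3
G_2=3  [base 4] 3  →[4↦5]→  3 = 3  −1 ⇒ G_3=2
G_3=2  [base 5] 2  →[5↦6]→  2 = 2  −1 ⇒ G_4=1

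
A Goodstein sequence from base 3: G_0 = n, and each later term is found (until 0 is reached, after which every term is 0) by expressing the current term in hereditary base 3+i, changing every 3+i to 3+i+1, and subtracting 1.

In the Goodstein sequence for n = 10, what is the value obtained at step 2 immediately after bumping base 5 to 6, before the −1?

step 0: 10 = 3^2 + 1; sub 4 for 3: 4^2 + 1; = 17; G_1 = 17−1 = 16
step 1: 16 = 4^2; sub 5 for 4: 5^2; = 25; G_2 = 25−1 = 24
step 2: 24 = 4·5 + 4; sub 6 for 5: 4·6 + 4; = 28; G_3 = 28−1 = 27

28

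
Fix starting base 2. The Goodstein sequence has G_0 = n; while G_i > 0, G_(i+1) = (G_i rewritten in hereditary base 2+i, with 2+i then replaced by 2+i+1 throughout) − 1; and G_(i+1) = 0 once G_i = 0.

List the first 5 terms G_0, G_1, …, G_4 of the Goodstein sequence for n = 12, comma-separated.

12, 107, 1065, 15685, 280019

12 —HB2→ 2^(2 + 1) + 2^2 —bump→ 3^(3 + 1) + 3^3 = 108 —(−1)→ 107
107 —HB3→ 3^(3 + 1) + 2·3^2 + 2·3 + 2 —bump→ 4^(4 + 1) + 2·4^2 + 2·4 + 2 = 1066 —(−1)→ 1065
1065 —HB4→ 4^(4 + 1) + 2·4^2 + 2·4 + 1 —bump→ 5^(5 + 1) + 2·5^2 + 2·5 + 1 = 15686 —(−1)→ 15685
15685 —HB5→ 5^(5 + 1) + 2·5^2 + 2·5 —bump→ 6^(6 + 1) + 2·6^2 + 2·6 = 280020 —(−1)→ 280019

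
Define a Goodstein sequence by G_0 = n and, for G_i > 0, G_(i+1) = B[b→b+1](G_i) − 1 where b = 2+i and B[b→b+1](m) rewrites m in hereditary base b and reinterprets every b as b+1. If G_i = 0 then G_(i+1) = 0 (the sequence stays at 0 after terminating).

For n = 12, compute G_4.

280019

(0) 12|_2 = 2^(2 + 1) + 2^2 ↦ 3^(3 + 1) + 3^3|_3 = 108 ⇒ 107
(1) 107|_3 = 3^(3 + 1) + 2·3^2 + 2·3 + 2 ↦ 4^(4 + 1) + 2·4^2 + 2·4 + 2|_4 = 1066 ⇒ 1065
(2) 1065|_4 = 4^(4 + 1) + 2·4^2 + 2·4 + 1 ↦ 5^(5 + 1) + 2·5^2 + 2·5 + 1|_5 = 15686 ⇒ 15685
(3) 15685|_5 = 5^(5 + 1) + 2·5^2 + 2·5 ↦ 6^(6 + 1) + 2·6^2 + 2·6|_6 = 280020 ⇒ 280019
(4) 280019|_6 = 6^(6 + 1) + 2·6^2 + 6 + 5 ↦ 7^(7 + 1) + 2·7^2 + 7 + 5|_7 = 5764911 ⇒ 5764910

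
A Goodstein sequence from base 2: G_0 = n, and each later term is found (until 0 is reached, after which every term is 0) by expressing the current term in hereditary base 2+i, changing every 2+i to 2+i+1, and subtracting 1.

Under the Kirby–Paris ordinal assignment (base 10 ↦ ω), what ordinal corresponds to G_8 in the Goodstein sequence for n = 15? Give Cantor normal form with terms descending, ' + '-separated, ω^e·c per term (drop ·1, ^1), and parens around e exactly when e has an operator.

[0] 15 ≡ 2^(2 + 1) + 2^2 + 2 + 1 (base 2). Lift 3: 112. −1: 111.
[1] 111 ≡ 3^(3 + 1) + 3^3 + 3 (base 3). Lift 4: 1284. −1: 1283.
[2] 1283 ≡ 4^(4 + 1) + 4^4 + 3 (base 4). Lift 5: 18753. −1: 18752.
[3] 18752 ≡ 5^(5 + 1) + 5^5 + 2 (base 5). Lift 6: 326594. −1: 326593.
[4] 326593 ≡ 6^(6 + 1) + 6^6 + 1 (base 6). Lift 7: 6588345. −1: 6588344.
[5] 6588344 ≡ 7^(7 + 1) + 7^7 (base 7). Lift 8: 150994944. −1: 150994943.
[6] 150994943 ≡ 8^(8 + 1) + 7·8^7 + 7·8^6 + 7·8^5 + 7·8^4 + 7·8^3 + 7·8^2 + 7·8 + 7 (base 8). Lift 9: 3524450281. −1: 3524450280.
[7] 3524450280 ≡ 9^(9 + 1) + 7·9^7 + 7·9^6 + 7·9^5 + 7·9^4 + 7·9^3 + 7·9^2 + 7·9 + 6 (base 9). Lift 10: 100077777776. −1: 100077777775.

ω^(ω + 1) + ω^7·7 + ω^6·7 + ω^5·7 + ω^4·7 + ω^3·7 + ω^2·7 + ω·7 + 5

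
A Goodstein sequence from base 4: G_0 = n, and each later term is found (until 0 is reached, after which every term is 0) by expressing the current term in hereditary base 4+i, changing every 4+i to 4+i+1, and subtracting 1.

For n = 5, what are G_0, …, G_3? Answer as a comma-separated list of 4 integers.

step 0: 5 = 4 + 1; sub 5 for 4: 5 + 1; = 6; G_1 = 6−1 = 5
step 1: 5 = 5; sub 6 for 5: 6; = 6; G_2 = 6−1 = 5
step 2: 5 = 5; sub 7 for 6: 5; = 5; G_3 = 5−1 = 4

5, 5, 5, 4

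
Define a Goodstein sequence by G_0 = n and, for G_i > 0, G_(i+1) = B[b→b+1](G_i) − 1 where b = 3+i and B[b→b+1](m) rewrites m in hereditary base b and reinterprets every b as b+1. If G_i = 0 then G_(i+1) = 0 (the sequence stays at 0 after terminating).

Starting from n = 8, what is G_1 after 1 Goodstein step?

9

step 0: 8 = 2·3 + 2; sub 4 for 3: 2·4 + 2; = 10; G_1 = 10−1 = 9
step 1: 9 = 2·4 + 1; sub 5 for 4: 2·5 + 1; = 11; G_2 = 11−1 = 10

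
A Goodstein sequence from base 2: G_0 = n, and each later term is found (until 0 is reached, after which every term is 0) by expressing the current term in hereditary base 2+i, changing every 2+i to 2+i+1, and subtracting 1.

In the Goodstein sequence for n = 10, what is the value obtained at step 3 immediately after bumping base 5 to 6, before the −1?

279936

i=0: 10 = 2^(2 + 1) + 2 (b=2); 2→3: 3^(3 + 1) + 3 = 84; 84−1 = 83
i=1: 83 = 3^(3 + 1) + 2 (b=3); 3→4: 4^(4 + 1) + 2 = 1026; 1026−1 = 1025
i=2: 1025 = 4^(4 + 1) + 1 (b=4); 4→5: 5^(5 + 1) + 1 = 15626; 15626−1 = 15625
i=3: 15625 = 5^(5 + 1) (b=5); 5→6: 6^(6 + 1) = 279936; 279936−1 = 279935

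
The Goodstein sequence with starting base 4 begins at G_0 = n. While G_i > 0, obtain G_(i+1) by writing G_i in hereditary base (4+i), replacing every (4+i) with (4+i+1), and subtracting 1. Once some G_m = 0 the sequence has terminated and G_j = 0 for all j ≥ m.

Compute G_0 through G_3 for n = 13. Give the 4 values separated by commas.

base 4: 13 = 3·4 + 1; at 5: 3·5 + 1 = 16; next = 15
base 5: 15 = 3·5; at 6: 3·6 = 18; next = 17
base 6: 17 = 2·6 + 5; at 7: 2·7 + 5 = 19; next = 18

13, 15, 17, 18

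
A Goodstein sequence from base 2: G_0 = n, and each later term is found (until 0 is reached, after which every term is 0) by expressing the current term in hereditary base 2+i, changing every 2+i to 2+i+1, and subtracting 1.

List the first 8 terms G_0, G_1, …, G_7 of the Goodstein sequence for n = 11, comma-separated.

base 2: 11 = 2^(2 + 1) + 2 + 1; at 3: 3^(3 + 1) + 3 + 1 = 85; next = 84
base 3: 84 = 3^(3 + 1) + 3; at 4: 4^(4 + 1) + 4 = 1028; next = 1027
base 4: 1027 = 4^(4 + 1) + 3; at 5: 5^(5 + 1) + 3 = 15628; next = 15627
base 5: 15627 = 5^(5 + 1) + 2; at 6: 6^(6 + 1) + 2 = 279938; next = 279937
base 6: 279937 = 6^(6 + 1) + 1; at 7: 7^(7 + 1) + 1 = 5764802; next = 5764801
base 7: 5764801 = 7^(7 + 1); at 8: 8^(8 + 1) = 134217728; next = 134217727
base 8: 134217727 = 7·8^8 + 7·8^7 + 7·8^6 + 7·8^5 + 7·8^4 + 7·8^3 + 7·8^2 + 7·8 + 7; at 9: 7·9^9 + 7·9^7 + 7·9^6 + 7·9^5 + 7·9^4 + 7·9^3 + 7·9^2 + 7·9 + 7 = 2749609303; next = 2749609302

11, 84, 1027, 15627, 279937, 5764801, 134217727, 2749609302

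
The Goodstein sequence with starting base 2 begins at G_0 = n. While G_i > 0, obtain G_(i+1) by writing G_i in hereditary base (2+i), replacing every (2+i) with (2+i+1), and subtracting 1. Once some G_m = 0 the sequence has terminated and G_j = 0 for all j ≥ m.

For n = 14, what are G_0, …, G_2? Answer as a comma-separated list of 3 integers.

14, 110, 1281

G_0 = 14. HB_2(14) = 2^(2 + 1) + 2^2 + 2. Bump = 111. G_1 = 110.
G_1 = 110. HB_3(110) = 3^(3 + 1) + 3^3 + 2. Bump = 1282. G_2 = 1281.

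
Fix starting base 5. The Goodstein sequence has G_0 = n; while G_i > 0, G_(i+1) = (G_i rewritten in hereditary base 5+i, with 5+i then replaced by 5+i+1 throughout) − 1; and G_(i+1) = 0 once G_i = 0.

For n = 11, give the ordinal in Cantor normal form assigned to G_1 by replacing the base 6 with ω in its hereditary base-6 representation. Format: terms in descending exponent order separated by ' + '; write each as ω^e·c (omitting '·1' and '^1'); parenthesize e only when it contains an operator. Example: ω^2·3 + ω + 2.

ω·2

11 —HB5→ 2·5 + 1 —bump→ 2·6 + 1 = 13 —(−1)→ 12
12 —HB6→ 2·6 —bump→ 2·7 = 14 —(−1)→ 13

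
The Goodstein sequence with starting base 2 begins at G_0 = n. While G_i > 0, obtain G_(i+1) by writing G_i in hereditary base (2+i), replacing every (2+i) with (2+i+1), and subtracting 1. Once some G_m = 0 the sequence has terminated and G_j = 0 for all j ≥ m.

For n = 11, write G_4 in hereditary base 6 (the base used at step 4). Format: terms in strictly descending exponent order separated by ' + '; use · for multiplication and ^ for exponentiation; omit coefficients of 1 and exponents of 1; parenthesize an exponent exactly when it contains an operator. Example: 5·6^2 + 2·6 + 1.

[0] 11 ≡ 2^(2 + 1) + 2 + 1 (base 2). Lift 3: 85. −1: 84.
[1] 84 ≡ 3^(3 + 1) + 3 (base 3). Lift 4: 1028. −1: 1027.
[2] 1027 ≡ 4^(4 + 1) + 3 (base 4). Lift 5: 15628. −1: 15627.
[3] 15627 ≡ 5^(5 + 1) + 2 (base 5). Lift 6: 279938. −1: 279937.

6^(6 + 1) + 1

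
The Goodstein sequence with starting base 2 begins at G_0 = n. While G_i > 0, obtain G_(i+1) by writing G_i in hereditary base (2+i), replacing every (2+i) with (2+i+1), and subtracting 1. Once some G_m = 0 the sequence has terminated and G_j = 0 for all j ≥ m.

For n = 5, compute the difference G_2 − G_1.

base 2: 5 = 2^2 + 1; at 3: 3^3 + 1 = 28; next = 27
base 3: 27 = 3^3; at 4: 4^4 = 256; next = 255

228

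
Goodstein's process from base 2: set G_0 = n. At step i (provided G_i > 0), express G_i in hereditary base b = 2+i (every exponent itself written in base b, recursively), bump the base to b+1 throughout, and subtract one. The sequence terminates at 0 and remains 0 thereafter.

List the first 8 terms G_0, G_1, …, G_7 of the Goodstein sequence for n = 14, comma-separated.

14, 110, 1281, 18750, 326591, 5862840, 134404971, 3487116548

base 2: 14 = 2^(2 + 1) + 2^2 + 2; at 3: 3^(3 + 1) + 3^3 + 3 = 111; next = 110
base 3: 110 = 3^(3 + 1) + 3^3 + 2; at 4: 4^(4 + 1) + 4^4 + 2 = 1282; next = 1281
base 4: 1281 = 4^(4 + 1) + 4^4 + 1; at 5: 5^(5 + 1) + 5^5 + 1 = 18751; next = 18750
base 5: 18750 = 5^(5 + 1) + 5^5; at 6: 6^(6 + 1) + 6^6 = 326592; next = 326591
base 6: 326591 = 6^(6 + 1) + 5·6^5 + 5·6^4 + 5·6^3 + 5·6^2 + 5·6 + 5; at 7: 7^(7 + 1) + 5·7^5 + 5·7^4 + 5·7^3 + 5·7^2 + 5·7 + 5 = 5862841; next = 5862840
base 7: 5862840 = 7^(7 + 1) + 5·7^5 + 5·7^4 + 5·7^3 + 5·7^2 + 5·7 + 4; at 8: 8^(8 + 1) + 5·8^5 + 5·8^4 + 5·8^3 + 5·8^2 + 5·8 + 4 = 134404972; next = 134404971
base 8: 134404971 = 8^(8 + 1) + 5·8^5 + 5·8^4 + 5·8^3 + 5·8^2 + 5·8 + 3; at 9: 9^(9 + 1) + 5·9^5 + 5·9^4 + 5·9^3 + 5·9^2 + 5·9 + 3 = 3487116549; next = 3487116548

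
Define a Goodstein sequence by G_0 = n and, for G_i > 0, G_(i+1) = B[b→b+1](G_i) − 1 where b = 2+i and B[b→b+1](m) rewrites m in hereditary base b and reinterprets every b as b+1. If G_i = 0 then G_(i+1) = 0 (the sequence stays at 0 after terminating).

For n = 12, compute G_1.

107

step 0: 12 = 2^(2 + 1) + 2^2; sub 3 for 2: 3^(3 + 1) + 3^3; = 108; G_1 = 108−1 = 107
step 1: 107 = 3^(3 + 1) + 2·3^2 + 2·3 + 2; sub 4 for 3: 4^(4 + 1) + 2·4^2 + 2·4 + 2; = 1066; G_2 = 1066−1 = 1065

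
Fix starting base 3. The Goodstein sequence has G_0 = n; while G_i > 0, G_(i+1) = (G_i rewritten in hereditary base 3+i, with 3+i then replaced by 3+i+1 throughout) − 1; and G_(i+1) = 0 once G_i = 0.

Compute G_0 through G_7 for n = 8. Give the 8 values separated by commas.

base 3: 8 = 2·3 + 2; at 4: 2·4 + 2 = 10; next = 9
base 4: 9 = 2·4 + 1; at 5: 2·5 + 1 = 11; next = 10
base 5: 10 = 2·5; at 6: 2·6 = 12; next = 11
base 6: 11 = 6 + 5; at 7: 7 + 5 = 12; next = 11
base 7: 11 = 7 + 4; at 8: 8 + 4 = 12; next = 11
base 8: 11 = 8 + 3; at 9: 9 + 3 = 12; next = 11
base 9: 11 = 9 + 2; at 10: 10 + 2 = 12; next = 11

8, 9, 10, 11, 11, 11, 11, 11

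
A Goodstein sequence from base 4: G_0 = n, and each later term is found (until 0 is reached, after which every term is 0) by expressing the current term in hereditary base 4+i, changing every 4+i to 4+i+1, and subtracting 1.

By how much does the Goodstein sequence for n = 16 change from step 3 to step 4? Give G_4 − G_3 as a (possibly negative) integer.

3

[0] 16 ≡ 4^2 (base 4). Lift 5: 25. −1: 24.
[1] 24 ≡ 4·5 + 4 (base 5). Lift 6: 28. −1: 27.
[2] 27 ≡ 4·6 + 3 (base 6). Lift 7: 31. −1: 30.
[3] 30 ≡ 4·7 + 2 (base 7). Lift 8: 34. −1: 33.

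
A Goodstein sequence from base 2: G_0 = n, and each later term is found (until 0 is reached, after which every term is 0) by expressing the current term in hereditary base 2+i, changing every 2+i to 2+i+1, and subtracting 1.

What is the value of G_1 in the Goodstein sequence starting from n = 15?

G_0=15  [base 2] 2^(2 + 1) + 2^2 + 2 + 1  →[2↦3]→  3^(3 + 1) + 3^3 + 3 + 1 = 112  −1 ⇒ G_1=111
G_1=111  [base 3] 3^(3 + 1) + 3^3 + 3  →[3↦4]→  4^(4 + 1) + 4^4 + 4 = 1284  −1 ⇒ G_2=1283

111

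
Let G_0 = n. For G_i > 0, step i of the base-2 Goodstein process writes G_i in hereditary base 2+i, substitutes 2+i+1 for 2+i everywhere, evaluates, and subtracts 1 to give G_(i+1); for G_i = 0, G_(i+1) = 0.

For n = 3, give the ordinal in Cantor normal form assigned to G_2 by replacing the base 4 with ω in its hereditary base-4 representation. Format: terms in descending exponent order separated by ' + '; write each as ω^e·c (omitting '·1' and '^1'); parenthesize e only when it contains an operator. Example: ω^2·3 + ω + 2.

base 2: 3 = 2 + 1; at 3: 3 + 1 = 4; next = 3
base 3: 3 = 3; at 4: 4 = 4; next = 3
base 4: 3 = 3; at 5: 3 = 3; next = 2

3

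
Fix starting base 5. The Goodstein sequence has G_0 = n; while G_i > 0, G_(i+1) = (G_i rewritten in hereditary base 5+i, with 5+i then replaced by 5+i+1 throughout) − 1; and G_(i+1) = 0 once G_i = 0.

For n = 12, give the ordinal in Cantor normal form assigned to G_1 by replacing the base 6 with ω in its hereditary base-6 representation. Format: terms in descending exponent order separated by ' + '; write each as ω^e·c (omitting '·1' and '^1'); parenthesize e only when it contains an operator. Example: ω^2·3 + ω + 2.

step 0: 12 = 2·5 + 2; sub 6 for 5: 2·6 + 2; = 14; G_1 = 14−1 = 13
step 1: 13 = 2·6 + 1; sub 7 for 6: 2·7 + 1; = 15; G_2 = 15−1 = 14

ω·2 + 1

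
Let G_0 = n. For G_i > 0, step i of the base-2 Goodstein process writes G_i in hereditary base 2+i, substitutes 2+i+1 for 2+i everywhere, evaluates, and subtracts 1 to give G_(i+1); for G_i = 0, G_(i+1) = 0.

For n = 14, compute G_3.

18750

14 —HB2→ 2^(2 + 1) + 2^2 + 2 —bump→ 3^(3 + 1) + 3^3 + 3 = 111 —(−1)→ 110
110 —HB3→ 3^(3 + 1) + 3^3 + 2 —bump→ 4^(4 + 1) + 4^4 + 2 = 1282 —(−1)→ 1281
1281 —HB4→ 4^(4 + 1) + 4^4 + 1 —bump→ 5^(5 + 1) + 5^5 + 1 = 18751 —(−1)→ 18750
18750 —HB5→ 5^(5 + 1) + 5^5 —bump→ 6^(6 + 1) + 6^6 = 326592 —(−1)→ 326591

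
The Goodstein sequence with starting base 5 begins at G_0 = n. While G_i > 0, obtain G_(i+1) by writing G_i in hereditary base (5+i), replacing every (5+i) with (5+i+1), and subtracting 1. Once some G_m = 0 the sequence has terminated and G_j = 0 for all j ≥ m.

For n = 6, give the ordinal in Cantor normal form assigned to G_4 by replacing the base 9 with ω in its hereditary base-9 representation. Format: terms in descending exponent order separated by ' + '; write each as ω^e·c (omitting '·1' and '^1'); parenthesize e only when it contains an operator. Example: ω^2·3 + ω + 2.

6 —HB5→ 5 + 1 —bump→ 6 + 1 = 7 —(−1)→ 6
6 —HB6→ 6 —bump→ 7 = 7 —(−1)→ 6
6 —HB7→ 6 —bump→ 6 = 6 —(−1)→ 5
5 —HB8→ 5 —bump→ 5 = 5 —(−1)→ 4
4 —HB9→ 4 —bump→ 4 = 4 —(−1)→ 3

4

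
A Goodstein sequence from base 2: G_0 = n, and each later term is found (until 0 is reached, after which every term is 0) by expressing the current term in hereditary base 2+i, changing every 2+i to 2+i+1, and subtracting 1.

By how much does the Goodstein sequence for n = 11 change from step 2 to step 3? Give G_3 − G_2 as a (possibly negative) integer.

14600

[0] 11 ≡ 2^(2 + 1) + 2 + 1 (base 2). Lift 3: 85. −1: 84.
[1] 84 ≡ 3^(3 + 1) + 3 (base 3). Lift 4: 1028. −1: 1027.
[2] 1027 ≡ 4^(4 + 1) + 3 (base 4). Lift 5: 15628. −1: 15627.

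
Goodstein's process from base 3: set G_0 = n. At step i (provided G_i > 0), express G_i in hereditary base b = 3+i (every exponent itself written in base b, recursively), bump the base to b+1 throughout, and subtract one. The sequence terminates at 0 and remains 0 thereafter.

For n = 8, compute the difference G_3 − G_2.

[0] 8 ≡ 2·3 + 2 (base 3). Lift 4: 10. −1: 9.
[1] 9 ≡ 2·4 + 1 (base 4). Lift 5: 11. −1: 10.
[2] 10 ≡ 2·5 (base 5). Lift 6: 12. −1: 11.

1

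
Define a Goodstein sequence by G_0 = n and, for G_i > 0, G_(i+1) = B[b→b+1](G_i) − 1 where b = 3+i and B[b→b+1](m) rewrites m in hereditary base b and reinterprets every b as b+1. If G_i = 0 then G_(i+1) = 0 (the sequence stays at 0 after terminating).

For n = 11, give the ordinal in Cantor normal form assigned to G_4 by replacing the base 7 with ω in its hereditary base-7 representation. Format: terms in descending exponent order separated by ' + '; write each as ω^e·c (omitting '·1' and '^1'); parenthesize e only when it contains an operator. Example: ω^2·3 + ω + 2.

step 0: 11 = 3^2 + 2; sub 4 for 3: 4^2 + 2; = 18; G_1 = 18−1 = 17
step 1: 17 = 4^2 + 1; sub 5 for 4: 5^2 + 1; = 26; G_2 = 26−1 = 25
step 2: 25 = 5^2; sub 6 for 5: 6^2; = 36; G_3 = 36−1 = 35
step 3: 35 = 5·6 + 5; sub 7 for 6: 5·7 + 5; = 40; G_4 = 40−1 = 39
step 4: 39 = 5·7 + 4; sub 8 for 7: 5·8 + 4; = 44; G_5 = 44−1 = 43

ω·5 + 4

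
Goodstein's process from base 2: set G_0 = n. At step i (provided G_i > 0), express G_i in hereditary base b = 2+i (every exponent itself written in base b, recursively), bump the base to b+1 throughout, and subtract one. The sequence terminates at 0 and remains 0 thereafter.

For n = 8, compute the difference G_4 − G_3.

8 —HB2→ 2^(2 + 1) —bump→ 3^(3 + 1) = 81 —(−1)→ 80
80 —HB3→ 2·3^3 + 2·3^2 + 2·3 + 2 —bump→ 2·4^4 + 2·4^2 + 2·4 + 2 = 554 —(−1)→ 553
553 —HB4→ 2·4^4 + 2·4^2 + 2·4 + 1 —bump→ 2·5^5 + 2·5^2 + 2·5 + 1 = 6311 —(−1)→ 6310
6310 —HB5→ 2·5^5 + 2·5^2 + 2·5 —bump→ 2·6^6 + 2·6^2 + 2·6 = 93396 —(−1)→ 93395

87085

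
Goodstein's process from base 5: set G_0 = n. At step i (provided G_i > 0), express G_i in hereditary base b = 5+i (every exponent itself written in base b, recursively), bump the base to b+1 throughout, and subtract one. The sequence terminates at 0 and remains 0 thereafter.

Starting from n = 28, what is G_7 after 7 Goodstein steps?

101

i=0: 28 = 5^2 + 3 (b=5); 5→6: 6^2 + 3 = 39; 39−1 = 38
i=1: 38 = 6^2 + 2 (b=6); 6→7: 7^2 + 2 = 51; 51−1 = 50
i=2: 50 = 7^2 + 1 (b=7); 7→8: 8^2 + 1 = 65; 65−1 = 64
i=3: 64 = 8^2 (b=8); 8→9: 9^2 = 81; 81−1 = 80
i=4: 80 = 8·9 + 8 (b=9); 9→10: 8·10 + 8 = 88; 88−1 = 87
i=5: 87 = 8·10 + 7 (b=10); 10→11: 8·11 + 7 = 95; 95−1 = 94
i=6: 94 = 8·11 + 6 (b=11); 11→12: 8·12 + 6 = 102; 102−1 = 101
i=7: 101 = 8·12 + 5 (b=12); 12→13: 8·13 + 5 = 109; 109−1 = 108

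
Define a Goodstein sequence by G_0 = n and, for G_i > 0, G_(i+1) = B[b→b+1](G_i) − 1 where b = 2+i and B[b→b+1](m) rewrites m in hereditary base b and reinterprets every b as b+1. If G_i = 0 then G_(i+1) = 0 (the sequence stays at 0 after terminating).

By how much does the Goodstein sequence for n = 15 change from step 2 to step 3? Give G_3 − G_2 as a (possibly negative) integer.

step 0: 15 = 2^(2 + 1) + 2^2 + 2 + 1; sub 3 for 2: 3^(3 + 1) + 3^3 + 3 + 1; = 112; G_1 = 112−1 = 111
step 1: 111 = 3^(3 + 1) + 3^3 + 3; sub 4 for 3: 4^(4 + 1) + 4^4 + 4; = 1284; G_2 = 1284−1 = 1283
step 2: 1283 = 4^(4 + 1) + 4^4 + 3; sub 5 for 4: 5^(5 + 1) + 5^5 + 3; = 18753; G_3 = 18753−1 = 18752

17469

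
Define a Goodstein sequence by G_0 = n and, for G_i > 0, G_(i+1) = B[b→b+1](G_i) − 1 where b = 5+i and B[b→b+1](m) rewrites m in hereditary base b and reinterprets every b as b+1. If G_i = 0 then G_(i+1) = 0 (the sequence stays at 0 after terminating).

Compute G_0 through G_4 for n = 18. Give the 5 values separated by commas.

18 —HB5→ 3·5 + 3 —bump→ 3·6 + 3 = 21 —(−1)→ 20
20 —HB6→ 3·6 + 2 —bump→ 3·7 + 2 = 23 —(−1)→ 22
22 —HB7→ 3·7 + 1 —bump→ 3·8 + 1 = 25 —(−1)→ 24
24 —HB8→ 3·8 —bump→ 3·9 = 27 —(−1)→ 26

18, 20, 22, 24, 26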